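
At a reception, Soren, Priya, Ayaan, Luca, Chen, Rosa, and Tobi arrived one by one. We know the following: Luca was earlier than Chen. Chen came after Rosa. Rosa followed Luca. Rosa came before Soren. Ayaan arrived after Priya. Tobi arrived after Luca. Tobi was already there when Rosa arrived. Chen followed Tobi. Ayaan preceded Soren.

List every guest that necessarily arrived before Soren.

Directly stated before Soren: Ayaan and Rosa.
Luca reaches Soren via Luca → Rosa → Soren.
Priya reaches Soren via Priya → Ayaan → Soren.
Tobi reaches Soren via Tobi → Rosa → Soren.

Ayaan, Luca, Priya, Rosa, Tobi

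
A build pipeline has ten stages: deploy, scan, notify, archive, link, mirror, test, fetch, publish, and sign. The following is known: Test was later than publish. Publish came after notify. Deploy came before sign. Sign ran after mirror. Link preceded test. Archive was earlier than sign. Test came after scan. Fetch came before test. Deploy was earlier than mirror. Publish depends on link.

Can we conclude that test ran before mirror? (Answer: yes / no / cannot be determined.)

cannot be determined

No chain of stated constraints runs from test to mirror, and none runs from mirror to test either.
So the relative order of test and mirror is not fixed by the given facts.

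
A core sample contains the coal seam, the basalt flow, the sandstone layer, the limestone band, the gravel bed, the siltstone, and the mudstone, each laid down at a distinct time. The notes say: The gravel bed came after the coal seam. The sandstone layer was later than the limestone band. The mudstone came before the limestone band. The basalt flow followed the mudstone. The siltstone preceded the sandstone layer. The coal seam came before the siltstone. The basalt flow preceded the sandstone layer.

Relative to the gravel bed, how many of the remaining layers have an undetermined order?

Forced before the gravel bed: the coal seam.
That leaves the basalt flow, the limestone band, the mudstone, the sandstone layer, and the siltstone with no forced order relative to the gravel bed — 5.

5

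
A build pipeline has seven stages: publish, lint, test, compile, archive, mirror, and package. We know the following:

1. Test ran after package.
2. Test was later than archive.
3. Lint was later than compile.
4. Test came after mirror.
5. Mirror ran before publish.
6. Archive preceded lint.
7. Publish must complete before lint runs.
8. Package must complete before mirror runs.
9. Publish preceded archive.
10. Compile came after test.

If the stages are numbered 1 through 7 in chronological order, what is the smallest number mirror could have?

2

Package must come before mirror — 1 forced predecessor.
Nothing else is forced ahead of mirror, so its earliest slot is position 1 + 1 = 2.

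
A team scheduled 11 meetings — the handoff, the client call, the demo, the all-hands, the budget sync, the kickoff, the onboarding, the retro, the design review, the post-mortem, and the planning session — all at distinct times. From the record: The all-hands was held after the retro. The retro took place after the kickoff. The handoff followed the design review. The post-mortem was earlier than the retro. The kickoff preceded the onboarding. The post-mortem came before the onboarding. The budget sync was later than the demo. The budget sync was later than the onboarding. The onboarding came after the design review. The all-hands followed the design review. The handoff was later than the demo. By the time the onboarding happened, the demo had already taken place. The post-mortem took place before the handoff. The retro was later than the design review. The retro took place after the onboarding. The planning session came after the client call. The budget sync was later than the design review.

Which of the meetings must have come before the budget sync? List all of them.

the demo, the design review, the kickoff, the onboarding, the post-mortem

Directly stated before the budget sync: the demo, the design review, and the onboarding.
The kickoff reaches the budget sync via the kickoff → the onboarding → the budget sync.
The post-mortem reaches the budget sync via the post-mortem → the onboarding → the budget sync.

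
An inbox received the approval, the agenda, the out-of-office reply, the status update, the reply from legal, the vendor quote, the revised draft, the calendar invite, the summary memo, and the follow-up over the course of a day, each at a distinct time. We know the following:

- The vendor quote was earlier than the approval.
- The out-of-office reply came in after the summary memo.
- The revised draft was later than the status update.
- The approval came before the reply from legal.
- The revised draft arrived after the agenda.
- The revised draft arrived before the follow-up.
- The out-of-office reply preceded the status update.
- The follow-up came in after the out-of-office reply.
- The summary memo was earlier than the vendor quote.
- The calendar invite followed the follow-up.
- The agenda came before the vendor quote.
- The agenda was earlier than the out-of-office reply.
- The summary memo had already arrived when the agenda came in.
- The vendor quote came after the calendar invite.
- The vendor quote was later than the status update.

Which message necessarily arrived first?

The summary memo has a chain of constraints placing it before every other message, so the summary memo must be first.

the summary memo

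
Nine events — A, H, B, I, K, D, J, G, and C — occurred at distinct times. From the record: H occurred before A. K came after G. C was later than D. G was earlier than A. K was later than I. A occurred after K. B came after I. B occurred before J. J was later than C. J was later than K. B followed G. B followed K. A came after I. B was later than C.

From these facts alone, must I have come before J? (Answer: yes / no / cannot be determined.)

yes

Chain the constraints: I → K → J. Each link is directly stated, so I comes before J.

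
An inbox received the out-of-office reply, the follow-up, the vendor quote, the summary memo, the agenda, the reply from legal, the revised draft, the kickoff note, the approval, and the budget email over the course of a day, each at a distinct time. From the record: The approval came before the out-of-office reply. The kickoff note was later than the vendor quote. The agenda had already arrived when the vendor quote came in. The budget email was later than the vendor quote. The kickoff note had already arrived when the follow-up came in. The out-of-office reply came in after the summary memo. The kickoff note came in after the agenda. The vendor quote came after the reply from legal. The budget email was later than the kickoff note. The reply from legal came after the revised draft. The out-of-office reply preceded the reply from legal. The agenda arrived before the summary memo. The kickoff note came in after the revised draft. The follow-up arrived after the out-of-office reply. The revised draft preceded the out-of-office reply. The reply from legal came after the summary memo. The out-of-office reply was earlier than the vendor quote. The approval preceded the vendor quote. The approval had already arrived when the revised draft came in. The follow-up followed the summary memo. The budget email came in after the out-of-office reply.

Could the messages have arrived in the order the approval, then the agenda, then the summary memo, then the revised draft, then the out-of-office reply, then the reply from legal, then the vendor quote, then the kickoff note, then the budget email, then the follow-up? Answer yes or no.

yes

Check each stated constraint against the proposed order — e.g. the agenda is ahead of the kickoff note; the summary memo is ahead of the follow-up. Every pair is in the required order; nothing is violated.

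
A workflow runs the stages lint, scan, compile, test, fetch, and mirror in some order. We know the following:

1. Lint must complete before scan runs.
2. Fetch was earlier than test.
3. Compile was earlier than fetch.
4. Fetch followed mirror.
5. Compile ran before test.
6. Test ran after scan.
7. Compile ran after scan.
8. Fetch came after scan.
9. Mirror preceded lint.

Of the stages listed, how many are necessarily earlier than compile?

3

Directly stated before compile: scan.
Lint reaches compile via lint → scan → compile.
Mirror reaches compile via mirror → lint → scan → compile.
That's lint, mirror, and scan — 3 in all.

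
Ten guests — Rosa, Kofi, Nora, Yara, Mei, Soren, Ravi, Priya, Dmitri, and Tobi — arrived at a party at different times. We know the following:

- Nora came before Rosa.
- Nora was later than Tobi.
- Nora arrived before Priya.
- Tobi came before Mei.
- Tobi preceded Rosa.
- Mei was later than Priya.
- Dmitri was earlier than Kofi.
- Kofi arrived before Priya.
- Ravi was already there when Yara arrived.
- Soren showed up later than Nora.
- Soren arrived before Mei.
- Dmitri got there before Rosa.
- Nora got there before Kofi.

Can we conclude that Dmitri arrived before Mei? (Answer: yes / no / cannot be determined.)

yes

Chain the constraints: Dmitri → Kofi → Priya → Mei. Each link is directly stated, so Dmitri comes before Mei.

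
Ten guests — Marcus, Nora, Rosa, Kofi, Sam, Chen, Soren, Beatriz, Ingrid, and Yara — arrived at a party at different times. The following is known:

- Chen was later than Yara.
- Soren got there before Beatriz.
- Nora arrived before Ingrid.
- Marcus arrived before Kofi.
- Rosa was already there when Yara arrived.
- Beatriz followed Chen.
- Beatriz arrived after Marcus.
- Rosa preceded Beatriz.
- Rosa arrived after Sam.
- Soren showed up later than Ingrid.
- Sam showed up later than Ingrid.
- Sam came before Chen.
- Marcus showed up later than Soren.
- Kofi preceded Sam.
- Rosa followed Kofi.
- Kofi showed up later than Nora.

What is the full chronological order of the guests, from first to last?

Nora, Ingrid, Soren, Marcus, Kofi, Sam, Rosa, Yara, Chen, Beatriz

The constraints fix every adjacent pair, so only one ordering works:
Nora → Ingrid → Soren → Marcus → Kofi → Sam → Rosa → Yara → Chen → Beatriz.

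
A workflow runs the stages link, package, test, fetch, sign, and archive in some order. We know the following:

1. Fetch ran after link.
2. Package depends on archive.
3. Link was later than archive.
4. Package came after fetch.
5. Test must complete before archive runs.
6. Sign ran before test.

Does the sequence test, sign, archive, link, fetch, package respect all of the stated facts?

The constraints require sign before test, but in the proposed sequence test appears ahead of sign. That one violation is enough.

no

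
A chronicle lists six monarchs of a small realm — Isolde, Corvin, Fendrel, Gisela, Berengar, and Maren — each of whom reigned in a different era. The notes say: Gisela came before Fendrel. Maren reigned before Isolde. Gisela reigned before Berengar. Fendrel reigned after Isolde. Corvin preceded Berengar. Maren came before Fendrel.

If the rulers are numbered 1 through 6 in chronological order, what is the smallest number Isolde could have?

Maren must come before Isolde — 1 forced predecessor.
Nothing else is forced ahead of Isolde, so their earliest slot is position 1 + 1 = 2.

2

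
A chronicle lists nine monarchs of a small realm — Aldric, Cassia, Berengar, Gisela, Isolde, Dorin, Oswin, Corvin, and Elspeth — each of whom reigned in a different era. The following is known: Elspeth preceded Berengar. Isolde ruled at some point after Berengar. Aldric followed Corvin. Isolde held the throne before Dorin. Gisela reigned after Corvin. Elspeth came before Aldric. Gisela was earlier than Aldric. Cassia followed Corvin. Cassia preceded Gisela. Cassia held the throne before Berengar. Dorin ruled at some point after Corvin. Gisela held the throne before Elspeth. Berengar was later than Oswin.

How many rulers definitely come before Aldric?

4

Directly stated before Aldric: Corvin, Elspeth, and Gisela.
Cassia reaches Aldric via Cassia → Gisela → Aldric.
No chain forces Isolde (or any of the others) ahead of Aldric.
That's Cassia, Corvin, Elspeth, and Gisela — 4 in all.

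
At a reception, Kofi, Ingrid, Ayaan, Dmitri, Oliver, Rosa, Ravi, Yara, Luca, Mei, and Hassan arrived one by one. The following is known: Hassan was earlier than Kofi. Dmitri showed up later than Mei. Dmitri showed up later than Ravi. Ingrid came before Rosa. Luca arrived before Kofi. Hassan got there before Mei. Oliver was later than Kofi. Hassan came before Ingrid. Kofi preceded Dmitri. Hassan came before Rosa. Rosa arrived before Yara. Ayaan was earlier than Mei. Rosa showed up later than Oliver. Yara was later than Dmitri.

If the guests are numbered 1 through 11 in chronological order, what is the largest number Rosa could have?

Rosa must come before Yara — 1 guest forced after them.
Everything else can be placed before Rosa in some valid order, so Rosa can sit as late as position 11 − 1 = 10.

10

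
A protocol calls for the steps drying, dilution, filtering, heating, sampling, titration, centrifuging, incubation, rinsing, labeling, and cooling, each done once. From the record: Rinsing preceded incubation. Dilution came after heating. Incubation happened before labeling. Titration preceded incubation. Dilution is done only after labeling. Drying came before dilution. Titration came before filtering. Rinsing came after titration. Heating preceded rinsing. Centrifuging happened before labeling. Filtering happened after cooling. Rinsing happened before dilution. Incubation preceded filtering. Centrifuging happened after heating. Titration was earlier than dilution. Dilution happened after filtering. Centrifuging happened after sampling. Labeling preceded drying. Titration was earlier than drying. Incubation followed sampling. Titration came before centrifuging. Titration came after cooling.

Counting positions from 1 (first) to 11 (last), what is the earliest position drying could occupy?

9

Centrifuging, cooling, heating, incubation, labeling, rinsing, sampling, and titration must all come before drying — 8 forced predecessors.
Nothing else is forced ahead of drying, so its earliest slot is position 8 + 1 = 9.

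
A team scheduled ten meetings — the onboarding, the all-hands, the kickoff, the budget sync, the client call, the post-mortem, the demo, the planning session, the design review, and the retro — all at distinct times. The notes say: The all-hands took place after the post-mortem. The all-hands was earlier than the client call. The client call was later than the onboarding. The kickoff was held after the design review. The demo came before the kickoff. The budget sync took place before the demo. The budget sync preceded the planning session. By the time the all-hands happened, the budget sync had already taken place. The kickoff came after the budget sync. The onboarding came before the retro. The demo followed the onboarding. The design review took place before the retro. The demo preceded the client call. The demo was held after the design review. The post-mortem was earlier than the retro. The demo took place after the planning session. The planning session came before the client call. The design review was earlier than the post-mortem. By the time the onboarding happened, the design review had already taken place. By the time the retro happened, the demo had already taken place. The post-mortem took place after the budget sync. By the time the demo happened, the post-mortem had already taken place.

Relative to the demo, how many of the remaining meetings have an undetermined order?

Forced before the demo: the budget sync, the design review, the onboarding, the planning session, and the post-mortem; forced after the demo: the client call, the kickoff, and the retro.
That leaves the all-hands with no forced order relative to the demo — 1.

1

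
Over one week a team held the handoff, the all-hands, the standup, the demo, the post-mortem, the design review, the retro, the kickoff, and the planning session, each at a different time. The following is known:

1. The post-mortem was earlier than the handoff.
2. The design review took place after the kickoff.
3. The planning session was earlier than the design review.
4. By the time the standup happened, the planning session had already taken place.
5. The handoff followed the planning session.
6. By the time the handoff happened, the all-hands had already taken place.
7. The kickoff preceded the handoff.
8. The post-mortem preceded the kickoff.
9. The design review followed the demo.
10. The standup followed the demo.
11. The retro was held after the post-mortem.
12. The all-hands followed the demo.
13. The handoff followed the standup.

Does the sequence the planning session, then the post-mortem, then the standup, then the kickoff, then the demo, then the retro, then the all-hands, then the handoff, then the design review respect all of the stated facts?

The constraints require the demo before the standup, but in the proposed sequence the standup appears ahead of the demo. That one violation is enough.

no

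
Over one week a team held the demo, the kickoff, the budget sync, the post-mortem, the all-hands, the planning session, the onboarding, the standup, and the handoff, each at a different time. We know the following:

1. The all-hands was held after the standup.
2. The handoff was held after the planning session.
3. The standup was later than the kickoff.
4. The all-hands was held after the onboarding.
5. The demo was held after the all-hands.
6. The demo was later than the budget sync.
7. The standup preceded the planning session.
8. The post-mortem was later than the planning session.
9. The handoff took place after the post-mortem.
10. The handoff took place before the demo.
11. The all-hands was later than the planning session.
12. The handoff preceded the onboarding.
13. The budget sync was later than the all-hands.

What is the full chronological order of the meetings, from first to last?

The constraints fix every adjacent pair, so only one ordering works:
the kickoff → the standup → the planning session → the post-mortem → the handoff → the onboarding → the all-hands → the budget sync → the demo.

the kickoff, the standup, the planning session, the post-mortem, the handoff, the onboarding, the all-hands, the budget sync, the demo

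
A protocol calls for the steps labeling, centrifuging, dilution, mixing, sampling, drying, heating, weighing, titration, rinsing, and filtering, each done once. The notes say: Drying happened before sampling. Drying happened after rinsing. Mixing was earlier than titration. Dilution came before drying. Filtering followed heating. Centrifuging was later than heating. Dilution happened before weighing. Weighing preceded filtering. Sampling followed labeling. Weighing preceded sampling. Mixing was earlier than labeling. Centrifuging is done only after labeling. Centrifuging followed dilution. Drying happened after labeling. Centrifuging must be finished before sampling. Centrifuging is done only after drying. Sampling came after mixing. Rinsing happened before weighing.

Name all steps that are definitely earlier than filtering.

dilution, heating, rinsing, weighing

Directly stated before filtering: heating and weighing.
Dilution reaches filtering via dilution → weighing → filtering.
Rinsing reaches filtering via rinsing → weighing → filtering.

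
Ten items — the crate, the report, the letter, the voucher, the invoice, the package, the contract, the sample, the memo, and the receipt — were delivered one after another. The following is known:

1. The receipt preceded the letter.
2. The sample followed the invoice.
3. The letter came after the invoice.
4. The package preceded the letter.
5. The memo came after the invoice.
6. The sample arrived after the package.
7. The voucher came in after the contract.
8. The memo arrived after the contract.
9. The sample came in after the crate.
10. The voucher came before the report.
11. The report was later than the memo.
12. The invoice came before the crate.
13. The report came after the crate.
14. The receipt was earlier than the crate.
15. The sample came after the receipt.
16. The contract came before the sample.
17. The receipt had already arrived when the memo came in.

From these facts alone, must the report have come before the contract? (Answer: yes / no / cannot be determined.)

Tracing the constraints gives the contract → the voucher → the report, so the contract must come before the report.
That means the report cannot be before the contract.

no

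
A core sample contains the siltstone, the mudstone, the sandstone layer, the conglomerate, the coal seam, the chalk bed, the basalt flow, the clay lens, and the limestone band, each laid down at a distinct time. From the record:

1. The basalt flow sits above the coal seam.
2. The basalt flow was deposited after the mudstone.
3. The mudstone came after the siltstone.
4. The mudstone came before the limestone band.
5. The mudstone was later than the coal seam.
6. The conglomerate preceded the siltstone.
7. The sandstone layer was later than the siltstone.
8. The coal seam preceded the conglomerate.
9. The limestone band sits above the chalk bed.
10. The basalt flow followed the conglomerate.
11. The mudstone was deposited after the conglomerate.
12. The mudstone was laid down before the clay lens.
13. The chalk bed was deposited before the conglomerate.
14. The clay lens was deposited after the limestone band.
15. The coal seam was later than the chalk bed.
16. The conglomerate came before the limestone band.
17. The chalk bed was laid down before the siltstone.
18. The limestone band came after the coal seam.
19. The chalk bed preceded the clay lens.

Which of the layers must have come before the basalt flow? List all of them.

the chalk bed, the coal seam, the conglomerate, the mudstone, the siltstone

Directly stated before the basalt flow: the coal seam, the conglomerate, and the mudstone.
The chalk bed reaches the basalt flow via the chalk bed → the conglomerate → the basalt flow.
The siltstone reaches the basalt flow via the siltstone → the mudstone → the basalt flow.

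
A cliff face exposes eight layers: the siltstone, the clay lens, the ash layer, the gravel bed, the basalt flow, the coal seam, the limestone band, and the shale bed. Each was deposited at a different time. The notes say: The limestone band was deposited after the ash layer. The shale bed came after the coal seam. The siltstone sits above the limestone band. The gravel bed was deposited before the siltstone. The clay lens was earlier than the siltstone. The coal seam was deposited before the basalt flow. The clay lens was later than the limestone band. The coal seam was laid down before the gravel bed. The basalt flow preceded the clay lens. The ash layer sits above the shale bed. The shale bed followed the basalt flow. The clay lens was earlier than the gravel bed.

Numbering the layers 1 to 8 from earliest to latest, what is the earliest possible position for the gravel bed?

The ash layer, the basalt flow, the clay lens, the coal seam, the limestone band, and the shale bed must all come before the gravel bed — 6 forced predecessors.
Nothing else is forced ahead of the gravel bed, so its earliest slot is position 6 + 1 = 7.

7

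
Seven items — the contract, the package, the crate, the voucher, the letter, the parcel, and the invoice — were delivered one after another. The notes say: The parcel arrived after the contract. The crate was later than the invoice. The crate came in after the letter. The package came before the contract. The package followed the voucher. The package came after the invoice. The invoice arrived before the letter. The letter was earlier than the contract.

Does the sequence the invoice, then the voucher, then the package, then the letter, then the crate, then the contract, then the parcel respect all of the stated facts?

Check each stated constraint against the proposed order — e.g. the package is ahead of the contract; the invoice is ahead of the crate. Every pair is in the required order; nothing is violated.

yes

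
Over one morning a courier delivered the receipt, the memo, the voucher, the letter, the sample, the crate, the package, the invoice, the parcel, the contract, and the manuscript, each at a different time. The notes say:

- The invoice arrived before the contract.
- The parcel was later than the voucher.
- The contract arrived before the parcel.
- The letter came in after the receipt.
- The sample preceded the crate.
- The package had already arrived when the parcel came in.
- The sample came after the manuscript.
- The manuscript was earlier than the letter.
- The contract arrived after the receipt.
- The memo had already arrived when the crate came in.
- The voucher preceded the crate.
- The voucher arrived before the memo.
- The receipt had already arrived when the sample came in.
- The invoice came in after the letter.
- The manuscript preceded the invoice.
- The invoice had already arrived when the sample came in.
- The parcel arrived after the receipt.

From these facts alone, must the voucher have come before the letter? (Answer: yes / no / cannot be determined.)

cannot be determined

No chain of stated constraints runs from the voucher to the letter, and none runs from the letter to the voucher either.
So the relative order of the voucher and the letter is not fixed by the given facts.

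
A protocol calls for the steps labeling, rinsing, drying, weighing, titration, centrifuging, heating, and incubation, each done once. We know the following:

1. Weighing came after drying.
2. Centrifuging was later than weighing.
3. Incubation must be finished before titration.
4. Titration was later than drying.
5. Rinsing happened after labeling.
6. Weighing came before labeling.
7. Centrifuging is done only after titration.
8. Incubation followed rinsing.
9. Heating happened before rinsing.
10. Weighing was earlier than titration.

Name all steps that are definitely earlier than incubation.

Directly stated before incubation: rinsing.
Drying reaches incubation via drying → weighing → labeling → rinsing → incubation.
Heating reaches incubation via heating → rinsing → incubation.
Labeling reaches incubation via labeling → rinsing → incubation.
Likewise weighing reaches incubation by chaining the stated constraints.

drying, heating, labeling, rinsing, weighing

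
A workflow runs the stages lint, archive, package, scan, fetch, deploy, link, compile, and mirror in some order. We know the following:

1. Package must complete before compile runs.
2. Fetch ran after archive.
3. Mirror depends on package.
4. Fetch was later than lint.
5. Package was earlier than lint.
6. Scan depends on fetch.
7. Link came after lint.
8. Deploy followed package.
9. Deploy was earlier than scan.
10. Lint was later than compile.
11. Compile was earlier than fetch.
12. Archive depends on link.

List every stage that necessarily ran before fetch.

Directly stated before fetch: archive, compile, and lint.
Link reaches fetch via link → archive → fetch.
Package reaches fetch via package → lint → fetch.

archive, compile, link, lint, package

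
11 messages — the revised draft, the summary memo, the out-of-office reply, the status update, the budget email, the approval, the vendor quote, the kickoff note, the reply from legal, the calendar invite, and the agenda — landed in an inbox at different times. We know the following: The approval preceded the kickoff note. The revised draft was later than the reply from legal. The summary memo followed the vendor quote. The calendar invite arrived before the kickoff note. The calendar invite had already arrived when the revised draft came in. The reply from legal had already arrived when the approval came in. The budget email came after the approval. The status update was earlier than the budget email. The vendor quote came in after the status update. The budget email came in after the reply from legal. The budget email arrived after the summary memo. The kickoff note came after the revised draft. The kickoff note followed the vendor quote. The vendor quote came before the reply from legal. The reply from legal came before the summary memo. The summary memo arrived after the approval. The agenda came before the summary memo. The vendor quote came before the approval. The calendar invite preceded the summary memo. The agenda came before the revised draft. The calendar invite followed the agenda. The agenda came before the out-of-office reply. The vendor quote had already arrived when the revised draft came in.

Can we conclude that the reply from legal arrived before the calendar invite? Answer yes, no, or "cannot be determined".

No chain of stated constraints runs from the reply from legal to the calendar invite, and none runs from the calendar invite to the reply from legal either.
So the relative order of the reply from legal and the calendar invite is not fixed by the given facts.

cannot be determined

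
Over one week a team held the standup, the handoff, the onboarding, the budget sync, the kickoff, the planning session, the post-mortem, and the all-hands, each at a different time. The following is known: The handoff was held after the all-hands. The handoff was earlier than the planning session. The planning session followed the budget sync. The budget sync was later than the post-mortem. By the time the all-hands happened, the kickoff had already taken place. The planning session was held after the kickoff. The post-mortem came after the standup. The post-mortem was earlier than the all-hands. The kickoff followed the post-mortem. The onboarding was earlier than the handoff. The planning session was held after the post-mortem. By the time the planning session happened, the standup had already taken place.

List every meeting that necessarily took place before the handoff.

the all-hands, the kickoff, the onboarding, the post-mortem, the standup

Directly stated before the handoff: the all-hands and the onboarding.
The kickoff reaches the handoff via the kickoff → the all-hands → the handoff.
The post-mortem reaches the handoff via the post-mortem → the all-hands → the handoff.
The standup reaches the handoff via the standup → the post-mortem → the all-hands → the handoff.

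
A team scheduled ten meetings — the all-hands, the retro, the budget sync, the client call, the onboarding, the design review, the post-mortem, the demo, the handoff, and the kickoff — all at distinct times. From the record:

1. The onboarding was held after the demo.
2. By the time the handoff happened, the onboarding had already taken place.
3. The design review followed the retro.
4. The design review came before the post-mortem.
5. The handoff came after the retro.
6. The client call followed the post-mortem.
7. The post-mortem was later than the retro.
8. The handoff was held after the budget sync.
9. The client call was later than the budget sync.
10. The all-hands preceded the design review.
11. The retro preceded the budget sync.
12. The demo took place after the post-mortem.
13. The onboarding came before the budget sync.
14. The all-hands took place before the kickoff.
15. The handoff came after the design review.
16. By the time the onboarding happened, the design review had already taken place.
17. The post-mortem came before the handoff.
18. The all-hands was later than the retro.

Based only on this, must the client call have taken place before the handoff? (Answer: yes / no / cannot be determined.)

cannot be determined

No chain of stated constraints runs from the client call to the handoff, and none runs from the handoff to the client call either.
So the relative order of the client call and the handoff is not fixed by the given facts.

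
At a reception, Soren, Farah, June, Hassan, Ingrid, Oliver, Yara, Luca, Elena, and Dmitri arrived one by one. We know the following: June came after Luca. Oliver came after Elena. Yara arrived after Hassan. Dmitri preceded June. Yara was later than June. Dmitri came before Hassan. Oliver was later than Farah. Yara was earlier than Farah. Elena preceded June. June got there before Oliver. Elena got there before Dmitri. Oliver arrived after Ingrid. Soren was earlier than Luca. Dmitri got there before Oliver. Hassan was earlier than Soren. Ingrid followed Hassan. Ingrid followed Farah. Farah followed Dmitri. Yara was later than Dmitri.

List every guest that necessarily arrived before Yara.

Dmitri, Elena, Hassan, June, Luca, Soren

Directly stated before Yara: Dmitri, Hassan, and June.
Elena reaches Yara via Elena → June → Yara.
Luca reaches Yara via Luca → June → Yara.
Soren reaches Yara via Soren → Luca → June → Yara.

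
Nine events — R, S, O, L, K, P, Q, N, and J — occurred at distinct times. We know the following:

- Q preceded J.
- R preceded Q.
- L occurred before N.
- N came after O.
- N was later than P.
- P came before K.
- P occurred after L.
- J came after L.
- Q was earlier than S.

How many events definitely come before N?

3

Directly stated before N: L, O, and P.
No chain forces R (or any of the others) ahead of N.
That's L, O, and P — 3 in all.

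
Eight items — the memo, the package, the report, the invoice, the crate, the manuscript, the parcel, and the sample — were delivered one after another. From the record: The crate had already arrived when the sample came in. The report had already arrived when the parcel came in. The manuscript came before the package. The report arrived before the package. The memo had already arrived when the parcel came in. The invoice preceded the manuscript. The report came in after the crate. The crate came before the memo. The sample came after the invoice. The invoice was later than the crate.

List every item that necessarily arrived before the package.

Directly stated before the package: the manuscript and the report.
The crate reaches the package via the crate → the report → the package.
The invoice reaches the package via the invoice → the manuscript → the package.
No chain forces the memo (or any of the others) ahead of the package.

the crate, the invoice, the manuscript, the report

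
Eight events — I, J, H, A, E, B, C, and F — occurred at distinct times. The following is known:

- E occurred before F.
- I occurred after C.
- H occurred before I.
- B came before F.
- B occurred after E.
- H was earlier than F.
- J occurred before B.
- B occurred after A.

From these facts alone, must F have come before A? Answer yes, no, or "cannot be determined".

Tracing the constraints gives A → B → F, so A must come before F.
That means F cannot be before A.

no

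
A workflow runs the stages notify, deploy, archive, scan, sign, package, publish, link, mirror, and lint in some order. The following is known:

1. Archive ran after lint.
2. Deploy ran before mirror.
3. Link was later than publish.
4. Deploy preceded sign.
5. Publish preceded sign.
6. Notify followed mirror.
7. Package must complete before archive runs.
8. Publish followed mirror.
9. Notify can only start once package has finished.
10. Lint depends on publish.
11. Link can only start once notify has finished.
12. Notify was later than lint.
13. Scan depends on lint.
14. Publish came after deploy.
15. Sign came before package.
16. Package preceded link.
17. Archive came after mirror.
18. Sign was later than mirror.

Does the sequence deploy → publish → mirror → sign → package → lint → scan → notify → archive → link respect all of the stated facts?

The constraints require mirror before publish, but in the proposed sequence publish appears ahead of mirror. That one violation is enough.

no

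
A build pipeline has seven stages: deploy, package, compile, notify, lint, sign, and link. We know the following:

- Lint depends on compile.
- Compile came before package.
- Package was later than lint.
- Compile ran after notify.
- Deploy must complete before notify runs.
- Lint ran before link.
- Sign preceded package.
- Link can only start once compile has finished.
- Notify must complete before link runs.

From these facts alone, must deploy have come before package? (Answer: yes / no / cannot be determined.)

yes

Chain the constraints: deploy → notify → compile → package. Each link is directly stated, so deploy comes before package.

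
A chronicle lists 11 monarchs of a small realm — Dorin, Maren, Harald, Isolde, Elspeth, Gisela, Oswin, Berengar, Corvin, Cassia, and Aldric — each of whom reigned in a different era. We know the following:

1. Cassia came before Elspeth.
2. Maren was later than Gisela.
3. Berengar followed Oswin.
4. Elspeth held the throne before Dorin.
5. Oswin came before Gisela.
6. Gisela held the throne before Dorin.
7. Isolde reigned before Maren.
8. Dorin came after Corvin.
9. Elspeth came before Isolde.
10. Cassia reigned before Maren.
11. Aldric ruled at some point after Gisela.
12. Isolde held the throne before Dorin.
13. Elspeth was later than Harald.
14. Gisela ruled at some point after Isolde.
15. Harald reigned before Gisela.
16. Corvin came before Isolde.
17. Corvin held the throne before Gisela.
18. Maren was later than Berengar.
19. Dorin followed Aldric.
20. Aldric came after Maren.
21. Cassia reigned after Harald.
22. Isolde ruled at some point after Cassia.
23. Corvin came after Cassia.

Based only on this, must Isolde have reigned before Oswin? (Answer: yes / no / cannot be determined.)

No chain of stated constraints runs from Isolde to Oswin, and none runs from Oswin to Isolde either.
So the relative order of Isolde and Oswin is not fixed by the given facts.

cannot be determined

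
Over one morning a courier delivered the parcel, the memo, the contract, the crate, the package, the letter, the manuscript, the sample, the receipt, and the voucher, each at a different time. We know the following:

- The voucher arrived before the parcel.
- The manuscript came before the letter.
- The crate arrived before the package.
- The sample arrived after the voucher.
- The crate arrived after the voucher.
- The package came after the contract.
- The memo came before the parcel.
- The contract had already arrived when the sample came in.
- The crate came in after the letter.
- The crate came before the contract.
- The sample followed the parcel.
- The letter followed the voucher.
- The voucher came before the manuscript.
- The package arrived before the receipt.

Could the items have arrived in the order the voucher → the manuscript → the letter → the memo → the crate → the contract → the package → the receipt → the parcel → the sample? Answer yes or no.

Check each stated constraint against the proposed order — e.g. the voucher is ahead of the parcel; the voucher is ahead of the sample. Every pair is in the required order; nothing is violated.

yes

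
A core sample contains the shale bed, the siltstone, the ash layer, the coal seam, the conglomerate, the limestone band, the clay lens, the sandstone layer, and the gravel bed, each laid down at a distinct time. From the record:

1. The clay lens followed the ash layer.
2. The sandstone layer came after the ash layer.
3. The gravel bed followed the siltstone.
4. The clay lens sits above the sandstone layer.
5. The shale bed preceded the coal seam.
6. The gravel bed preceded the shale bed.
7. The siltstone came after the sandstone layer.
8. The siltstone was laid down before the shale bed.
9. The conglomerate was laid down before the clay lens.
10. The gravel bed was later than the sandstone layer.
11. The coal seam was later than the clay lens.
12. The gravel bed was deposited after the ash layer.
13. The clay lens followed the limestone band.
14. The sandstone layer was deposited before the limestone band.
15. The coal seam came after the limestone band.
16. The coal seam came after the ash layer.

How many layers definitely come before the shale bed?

4

Directly stated before the shale bed: the gravel bed and the siltstone.
The ash layer reaches the shale bed via the ash layer → the gravel bed → the shale bed.
The sandstone layer reaches the shale bed via the sandstone layer → the siltstone → the shale bed.
No chain forces the conglomerate (or any of the others) ahead of the shale bed.
That's the ash layer, the gravel bed, the sandstone layer, and the siltstone — 4 in all.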